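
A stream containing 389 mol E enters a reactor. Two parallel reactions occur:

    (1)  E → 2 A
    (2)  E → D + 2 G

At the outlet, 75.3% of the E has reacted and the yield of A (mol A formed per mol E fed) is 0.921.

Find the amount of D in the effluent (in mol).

114 mol

Yield of A: 2ξ₁ / 389 = 0.921 → ξ₁ = 179.1 mol.
Conversion of E: 1ξ₁ + 1ξ₂ = 0.753 × 389 = 292.9 → ξ₂ = 113.8 mol.
Outlet amounts (n = n₀ + Σ ν·ξ):
  E: 389 − 1(179.1) − 1(113.8) = 96.08
  A: 0 + 2(179.1) = 358.3
  D: 0 + 1(113.8) = 113.8
  G: 0 + 2(113.8) = 227.6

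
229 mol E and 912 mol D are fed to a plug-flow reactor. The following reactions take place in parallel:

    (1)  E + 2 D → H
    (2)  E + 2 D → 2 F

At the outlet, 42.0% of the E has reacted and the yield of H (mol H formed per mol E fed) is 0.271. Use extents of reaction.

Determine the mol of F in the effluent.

68.2 mol

Yield of H: 1ξ₁ / 229 = 0.271 → ξ₁ = 62.06 mol.
Conversion of E: 1ξ₁ + 1ξ₂ = 0.42 × 229 = 96.18 → ξ₂ = 34.12 mol.
Outlet amounts (n = n₀ + Σ ν·ξ):
  E: 229 − 1(62.06) − 1(34.12) = 132.8
  D: 912 − 2(62.06) − 2(34.12) = 719.6
  H: 0 + 1(62.06) = 62.06
  F: 0 + 2(34.12) = 68.24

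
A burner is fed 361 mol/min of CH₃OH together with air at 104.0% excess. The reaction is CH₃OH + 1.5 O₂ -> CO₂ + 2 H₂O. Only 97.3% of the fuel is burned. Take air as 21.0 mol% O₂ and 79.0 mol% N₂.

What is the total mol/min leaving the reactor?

5800 mol/min

Stoichiometric O₂ = 1.5 × 361 = 541.5 mol/min; O₂ fed = 541.5 × 2.040 = 1105 mol/min.
N₂ fed = 1105 × 79/21 = 4156 mol/min.
Fuel reacted = 0.973 × 361 → ξ = 351.3 mol/min.
Outlet (n = n₀ + ν ξ):
  CH₃OH: 361 − 1(351.3) = 9.747
  O₂: 1105 − 1.5(351.3) = 577.8
  N₂: 4156 (inert)
  CO₂: 0 + 1(351.3) = 351.3
  H₂O: 0 + 2(351.3) = 702.5
Total out = 9.747 + 577.8 + 4156 + 351.3 + 702.5 = 5797 mol/min.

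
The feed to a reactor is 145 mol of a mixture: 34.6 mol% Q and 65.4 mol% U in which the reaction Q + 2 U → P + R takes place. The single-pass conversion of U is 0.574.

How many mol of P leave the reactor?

27.2 mol

U reacted = 0.574 × 94.83 = 54.43 mol; ν_U = −2, so ξ = 54.43/2 = 27.22 mol.
Outlet amounts (n = n₀ + ν ξ):
  Q: 50.17 − 1(27.22) = 22.95
  U: 94.83 − 2(27.22) = 40.4
  P: 0 + 1(27.22) = 27.22
  R: 0 + 1(27.22) = 27.22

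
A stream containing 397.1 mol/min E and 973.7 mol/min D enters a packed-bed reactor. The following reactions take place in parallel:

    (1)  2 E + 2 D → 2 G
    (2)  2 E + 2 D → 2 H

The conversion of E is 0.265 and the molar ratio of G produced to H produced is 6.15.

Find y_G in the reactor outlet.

Conversion of E: E consumed = 0.265 × 397.1 = 105.2 mol/min = 2ξ₁ + 2ξ₂.
Selectivity: 2ξ₁ / (2ξ₂) = 6.15 → ξ₁ = 6.15 ξ₂.
Substitute: (2·6.15 + 2) ξ₂ = 105.2 → ξ₂ = 7.359 mol/min, ξ₁ = 45.26 mol/min.
Outlet amounts (n = n₀ + Σ ν·ξ):
  E: 397.1 − 2(45.26) − 2(7.359) = 291.9
  D: 973.7 − 2(45.26) − 2(7.359) = 868.5
  G: 0 + 2(45.26) = 90.51
  H: 0 + 2(7.359) = 14.72
Total out = 1266 mol/min; y_G = 90.51 / 1266 = 0.07152.

0.0715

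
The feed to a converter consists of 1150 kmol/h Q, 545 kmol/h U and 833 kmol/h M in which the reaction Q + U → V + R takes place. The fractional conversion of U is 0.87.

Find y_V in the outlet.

U reacted = 0.87 × 545 = 474.1 kmol/h; ν_U = −1, so ξ = 474.1/1 = 474.1 kmol/h.
Outlet amounts (n = n₀ + ν ξ):
  Q: 1150 − 1(474.1) = 675.9
  U: 545 − 1(474.1) = 70.85
  V: 0 + 1(474.1) = 474.1
  R: 0 + 1(474.1) = 474.1
  M: 833 (inert)
Total out = 2528 kmol/h; y_V = 474.1 / 2528 = 0.1876.

0.188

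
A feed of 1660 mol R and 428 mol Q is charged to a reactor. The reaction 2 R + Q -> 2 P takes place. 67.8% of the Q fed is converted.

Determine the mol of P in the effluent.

580 mol

Q reacted = 0.678 × 428 = 290.2 mol; ν_Q = −1, so ξ = 290.2/1 = 290.2 mol.
Outlet amounts (n = n₀ + ν ξ):
  R: 1660 − 2(290.2) = 1080
  Q: 428 − 1(290.2) = 137.8
  P: 0 + 2(290.2) = 580.4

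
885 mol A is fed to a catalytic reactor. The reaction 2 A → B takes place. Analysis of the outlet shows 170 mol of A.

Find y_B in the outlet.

For A: n = n₀ − 2ξ → 170 = 885 − 2ξ, giving ξ = 357.5 mol.
Outlet amounts (n = n₀ + ν ξ):
  A: 885 − 2(357.5) = 170
  B: 0 + 1(357.5) = 357.5
Total out = 527.5 mol; y_B = 357.5 / 527.5 = 0.6777.

0.678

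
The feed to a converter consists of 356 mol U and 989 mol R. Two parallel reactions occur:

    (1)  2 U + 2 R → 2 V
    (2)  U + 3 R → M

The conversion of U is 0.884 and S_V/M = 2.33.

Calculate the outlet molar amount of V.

220 mol

Conversion of U: U consumed = 0.884 × 356 = 314.7 mol = 2ξ₁ + 1ξ₂.
Selectivity: 2ξ₁ / (1ξ₂) = 2.33 → ξ₁ = 1.165 ξ₂.
Substitute: (2·1.165 + 1) ξ₂ = 314.7 → ξ₂ = 94.51 mol, ξ₁ = 110.1 mol.
Outlet amounts (n = n₀ + Σ ν·ξ):
  U: 356 − 2(110.1) − 1(94.51) = 41.3
  R: 989 − 2(110.1) − 3(94.51) = 485.3
  V: 0 + 2(110.1) = 220.2
  M: 0 + 1(94.51) = 94.51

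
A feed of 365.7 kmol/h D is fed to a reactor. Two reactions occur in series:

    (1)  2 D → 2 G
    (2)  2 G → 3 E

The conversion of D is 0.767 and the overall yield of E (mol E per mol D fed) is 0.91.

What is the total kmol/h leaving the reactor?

Conversion of D: D consumed = 2ξ₁ = 0.767 × 365.7 → ξ₁ = 140.2 kmol/h.
Yield of E: 3ξ₂ / 365.7 = 0.91 → ξ₂ = 110.9 kmol/h.
Outlet amounts (n = n₀ + Σ ν·ξ):
  D: 365.7 − 2(140.2) = 85.21
  G: 0 + 2(140.2) − 2(110.9) = 58.63
  E: 0 + 3(110.9) = 332.8
Total out = 85.21 + 58.63 + 332.8 = 476.6 kmol/h.

477 kmol/h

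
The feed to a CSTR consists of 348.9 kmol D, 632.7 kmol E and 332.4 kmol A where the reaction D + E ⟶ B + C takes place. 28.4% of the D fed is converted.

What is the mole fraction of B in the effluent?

D reacted = 0.284 × 348.9 = 99.09 kmol; ν_D = −1, so ξ = 99.09/1 = 99.09 kmol.
Outlet amounts (n = n₀ + ν ξ):
  D: 348.9 − 1(99.09) = 249.8
  E: 632.7 − 1(99.09) = 533.6
  B: 0 + 1(99.09) = 99.09
  C: 0 + 1(99.09) = 99.09
  A: 332.4 (inert)
Total out = 1314 kmol; y_B = 99.09 / 1314 = 0.07541.

0.0754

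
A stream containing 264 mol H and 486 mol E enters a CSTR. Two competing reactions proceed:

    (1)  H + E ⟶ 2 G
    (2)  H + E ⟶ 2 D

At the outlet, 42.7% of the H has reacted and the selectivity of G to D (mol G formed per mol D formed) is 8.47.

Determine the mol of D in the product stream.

23.8 mol

Conversion of H: H consumed = 0.427 × 264 = 112.7 mol = 1ξ₁ + 1ξ₂.
Selectivity: 2ξ₁ / (2ξ₂) = 8.47 → ξ₁ = 8.47 ξ₂.
Substitute: (1·8.47 + 1) ξ₂ = 112.7 → ξ₂ = 11.9 mol, ξ₁ = 100.8 mol.
Outlet amounts (n = n₀ + Σ ν·ξ):
  H: 264 − 1(100.8) − 1(11.9) = 151.3
  E: 486 − 1(100.8) − 1(11.9) = 373.3
  G: 0 + 2(100.8) = 201.6
  D: 0 + 2(11.9) = 23.81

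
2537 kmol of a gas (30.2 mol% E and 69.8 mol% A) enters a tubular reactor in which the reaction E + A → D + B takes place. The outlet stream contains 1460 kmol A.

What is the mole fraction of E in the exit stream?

0.179

For A: n = n₀ − 1ξ → 1460 = 1771 − 1ξ, giving ξ = 310.8 kmol.
Outlet amounts (n = n₀ + ν ξ):
  E: 766.2 − 1(310.8) = 455.3
  A: 1771 − 1(310.8) = 1460
  D: 0 + 1(310.8) = 310.8
  B: 0 + 1(310.8) = 310.8
Total out = 2537 kmol; y_E = 455.3 / 2537 = 0.1795.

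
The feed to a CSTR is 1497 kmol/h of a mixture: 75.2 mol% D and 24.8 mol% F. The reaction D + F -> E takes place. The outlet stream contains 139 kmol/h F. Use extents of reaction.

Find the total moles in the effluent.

For F: n = n₀ − 1ξ → 139 = 371.3 − 1ξ, giving ξ = 232.3 kmol/h.
Outlet amounts (n = n₀ + ν ξ):
  D: 1126 − 1(232.3) = 893.5
  F: 371.3 − 1(232.3) = 139
  E: 0 + 1(232.3) = 232.3
Total out = 893.5 + 139 + 232.3 = 1265 kmol/h.

1260 kmol/h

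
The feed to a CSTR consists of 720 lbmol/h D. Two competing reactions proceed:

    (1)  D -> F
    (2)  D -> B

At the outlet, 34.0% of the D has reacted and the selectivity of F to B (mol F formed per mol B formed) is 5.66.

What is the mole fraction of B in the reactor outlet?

Conversion of D: D consumed = 0.34 × 720 = 244.8 lbmol/h = 1ξ₁ + 1ξ₂.
Selectivity: 1ξ₁ / (1ξ₂) = 5.66 → ξ₁ = 5.66 ξ₂.
Substitute: (1·5.66 + 1) ξ₂ = 244.8 → ξ₂ = 36.76 lbmol/h, ξ₁ = 208 lbmol/h.
Outlet amounts (n = n₀ + Σ ν·ξ):
  D: 720 − 1(208) − 1(36.76) = 475.2
  F: 0 + 1(208) = 208
  B: 0 + 1(36.76) = 36.76
Total out = 720 lbmol/h; y_B = 36.76 / 720 = 0.05105.

0.0511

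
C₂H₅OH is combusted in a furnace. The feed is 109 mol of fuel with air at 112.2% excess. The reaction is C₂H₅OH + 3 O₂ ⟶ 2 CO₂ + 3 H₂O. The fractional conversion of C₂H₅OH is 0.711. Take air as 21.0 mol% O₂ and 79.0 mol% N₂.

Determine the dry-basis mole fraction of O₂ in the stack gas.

Stoichiometric O₂ = 3 × 109 = 327 mol; O₂ fed = 327 × 2.122 = 693.9 mol.
N₂ fed = 693.9 × 79/21 = 2610 mol.
Fuel reacted = 0.711 × 109 → ξ = 77.5 mol.
Outlet (n = n₀ + ν ξ):
  C₂H₅OH: 109 − 1(77.5) = 31.5
  O₂: 693.9 − 3(77.5) = 461.4
  N₂: 2610 (inert)
  CO₂: 0 + 2(77.5) = 155
  H₂O: 0 + 3(77.5) = 232.5
Dry total = 3258 mol; y_O₂ (dry) = 461.4 / 3258 = 0.1416.

0.142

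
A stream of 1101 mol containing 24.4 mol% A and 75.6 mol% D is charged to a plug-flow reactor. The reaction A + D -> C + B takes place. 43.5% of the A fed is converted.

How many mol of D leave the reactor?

A reacted = 0.435 × 268.6 = 116.9 mol; ν_A = −1, so ξ = 116.9/1 = 116.9 mol.
Outlet amounts (n = n₀ + ν ξ):
  A: 268.6 − 1(116.9) = 151.8
  D: 832.4 − 1(116.9) = 715.5
  C: 0 + 1(116.9) = 116.9
  B: 0 + 1(116.9) = 116.9

715 mol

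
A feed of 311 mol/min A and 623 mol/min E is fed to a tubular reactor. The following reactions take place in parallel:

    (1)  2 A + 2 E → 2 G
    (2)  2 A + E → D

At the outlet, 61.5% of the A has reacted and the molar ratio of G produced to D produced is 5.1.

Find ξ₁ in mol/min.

ξ₁ = 68.7 mol/min

Conversion of A: A consumed = 0.615 × 311 = 191.3 mol/min = 2ξ₁ + 2ξ₂.
Selectivity: 2ξ₁ / (1ξ₂) = 5.1 → ξ₁ = 2.55 ξ₂.
Substitute: (2·2.55 + 2) ξ₂ = 191.3 → ξ₂ = 26.94 mol/min, ξ₁ = 68.69 mol/min.
Outlet amounts (n = n₀ + Σ ν·ξ):
  A: 311 − 2(68.69) − 2(26.94) = 119.7
  E: 623 − 2(68.69) − 1(26.94) = 458.7
  G: 0 + 2(68.69) = 137.4
  D: 0 + 1(26.94) = 26.94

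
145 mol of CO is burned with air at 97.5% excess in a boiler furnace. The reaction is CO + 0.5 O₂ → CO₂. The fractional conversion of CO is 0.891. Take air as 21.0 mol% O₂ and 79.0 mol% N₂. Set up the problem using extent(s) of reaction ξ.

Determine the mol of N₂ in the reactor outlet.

539 mol

Stoichiometric O₂ = 0.5 × 145 = 72.5 mol; O₂ fed = 72.5 × 1.975 = 143.2 mol.
N₂ fed = 143.2 × 79/21 = 538.7 mol.
Fuel reacted = 0.891 × 145 → ξ = 129.2 mol.
Outlet (n = n₀ + ν ξ):
  CO: 145 − 1(129.2) = 15.81
  O₂: 143.2 − 0.5(129.2) = 78.59
  N₂: 538.7 (inert)
  CO₂: 0 + 1(129.2) = 129.2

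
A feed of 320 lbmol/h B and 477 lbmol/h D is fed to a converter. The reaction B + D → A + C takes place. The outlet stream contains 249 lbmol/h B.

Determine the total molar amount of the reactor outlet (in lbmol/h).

For B: n = n₀ − 1ξ → 249 = 320 − 1ξ, giving ξ = 71 lbmol/h.
Outlet amounts (n = n₀ + ν ξ):
  B: 320 − 1(71) = 249
  D: 477 − 1(71) = 406
  A: 0 + 1(71) = 71
  C: 0 + 1(71) = 71
Total out = 249 + 406 + 71 + 71 = 797 lbmol/h.

797 lbmol/h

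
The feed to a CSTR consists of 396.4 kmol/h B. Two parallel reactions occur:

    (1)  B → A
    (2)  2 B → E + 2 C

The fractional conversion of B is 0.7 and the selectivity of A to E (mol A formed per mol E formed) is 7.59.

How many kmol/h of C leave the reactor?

Conversion of B: B consumed = 0.7 × 396.4 = 277.5 kmol/h = 1ξ₁ + 2ξ₂.
Selectivity: 1ξ₁ / (1ξ₂) = 7.59 → ξ₁ = 7.59 ξ₂.
Substitute: (1·7.59 + 2) ξ₂ = 277.5 → ξ₂ = 28.93 kmol/h, ξ₁ = 219.6 kmol/h.
Outlet amounts (n = n₀ + Σ ν·ξ):
  B: 396.4 − 1(219.6) − 2(28.93) = 118.9
  A: 0 + 1(219.6) = 219.6
  E: 0 + 1(28.93) = 28.93
  C: 0 + 2(28.93) = 57.87

57.9 kmol/h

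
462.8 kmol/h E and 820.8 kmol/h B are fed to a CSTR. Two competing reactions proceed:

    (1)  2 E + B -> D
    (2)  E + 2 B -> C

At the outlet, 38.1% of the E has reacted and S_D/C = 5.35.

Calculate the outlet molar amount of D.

Conversion of E: E consumed = 0.381 × 462.8 = 176.3 kmol/h = 2ξ₁ + 1ξ₂.
Selectivity: 1ξ₁ / (1ξ₂) = 5.35 → ξ₁ = 5.35 ξ₂.
Substitute: (2·5.35 + 1) ξ₂ = 176.3 → ξ₂ = 15.07 kmol/h, ξ₁ = 80.63 kmol/h.
Outlet amounts (n = n₀ + Σ ν·ξ):
  E: 462.8 − 2(80.63) − 1(15.07) = 286.5
  B: 820.8 − 1(80.63) − 2(15.07) = 710
  D: 0 + 1(80.63) = 80.63
  C: 0 + 1(15.07) = 15.07

80.6 kmol/h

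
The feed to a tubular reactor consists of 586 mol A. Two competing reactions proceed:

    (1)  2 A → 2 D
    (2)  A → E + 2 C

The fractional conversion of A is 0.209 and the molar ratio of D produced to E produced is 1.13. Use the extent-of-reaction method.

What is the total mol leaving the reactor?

701 mol

Conversion of A: A consumed = 0.209 × 586 = 122.5 mol = 2ξ₁ + 1ξ₂.
Selectivity: 2ξ₁ / (1ξ₂) = 1.13 → ξ₁ = 0.565 ξ₂.
Substitute: (2·0.565 + 1) ξ₂ = 122.5 → ξ₂ = 57.5 mol, ξ₁ = 32.49 mol.
Outlet amounts (n = n₀ + Σ ν·ξ):
  A: 586 − 2(32.49) − 1(57.5) = 463.5
  D: 0 + 2(32.49) = 64.97
  E: 0 + 1(57.5) = 57.5
  C: 0 + 2(57.5) = 115
Total out = 463.5 + 64.97 + 57.5 + 115 = 701 mol.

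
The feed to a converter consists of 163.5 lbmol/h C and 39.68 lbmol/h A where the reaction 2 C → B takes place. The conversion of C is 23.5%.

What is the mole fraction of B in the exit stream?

C reacted = 0.235 × 163.5 = 38.42 lbmol/h; ν_C = −2, so ξ = 38.42/2 = 19.21 lbmol/h.
Outlet amounts (n = n₀ + ν ξ):
  C: 163.5 − 2(19.21) = 125.1
  B: 0 + 1(19.21) = 19.21
  A: 39.68 (inert)
Total out = 184 lbmol/h; y_B = 19.21 / 184 = 0.1044.

0.104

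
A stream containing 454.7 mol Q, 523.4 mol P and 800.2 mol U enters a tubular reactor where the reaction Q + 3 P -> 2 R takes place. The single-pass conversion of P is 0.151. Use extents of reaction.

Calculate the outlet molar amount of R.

52.7 mol

P reacted = 0.151 × 523.4 = 79.03 mol; ν_P = −3, so ξ = 79.03/3 = 26.34 mol.
Outlet amounts (n = n₀ + ν ξ):
  Q: 454.7 − 1(26.34) = 428.4
  P: 523.4 − 3(26.34) = 444.4
  R: 0 + 2(26.34) = 52.69
  U: 800.2 (inert)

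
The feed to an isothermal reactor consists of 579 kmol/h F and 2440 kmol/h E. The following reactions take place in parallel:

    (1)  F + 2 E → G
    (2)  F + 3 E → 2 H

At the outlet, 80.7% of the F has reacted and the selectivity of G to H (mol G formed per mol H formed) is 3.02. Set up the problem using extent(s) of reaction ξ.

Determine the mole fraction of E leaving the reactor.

Conversion of F: F consumed = 0.807 × 579 = 467.3 kmol/h = 1ξ₁ + 1ξ₂.
Selectivity: 1ξ₁ / (2ξ₂) = 3.02 → ξ₁ = 6.04 ξ₂.
Substitute: (1·6.04 + 1) ξ₂ = 467.3 → ξ₂ = 66.37 kmol/h, ξ₁ = 400.9 kmol/h.
Outlet amounts (n = n₀ + Σ ν·ξ):
  F: 579 − 1(400.9) − 1(66.37) = 111.7
  E: 2440 − 2(400.9) − 3(66.37) = 1439
  G: 0 + 1(400.9) = 400.9
  H: 0 + 2(66.37) = 132.7
Total out = 2084 kmol/h; y_E = 1439 / 2084 = 0.6904.

0.69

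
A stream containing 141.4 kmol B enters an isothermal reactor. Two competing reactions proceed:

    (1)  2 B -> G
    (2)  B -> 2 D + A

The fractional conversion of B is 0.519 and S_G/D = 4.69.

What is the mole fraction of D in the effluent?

Conversion of B: B consumed = 0.519 × 141.4 = 73.39 kmol = 2ξ₁ + 1ξ₂.
Selectivity: 1ξ₁ / (2ξ₂) = 4.69 → ξ₁ = 9.38 ξ₂.
Substitute: (2·9.38 + 1) ξ₂ = 73.39 → ξ₂ = 3.714 kmol, ξ₁ = 34.84 kmol.
Outlet amounts (n = n₀ + Σ ν·ξ):
  B: 141.4 − 2(34.84) − 1(3.714) = 68.01
  G: 0 + 1(34.84) = 34.84
  D: 0 + 2(3.714) = 7.428
  A: 0 + 1(3.714) = 3.714
Total out = 114 kmol; y_D = 7.428 / 114 = 0.06516.

0.0652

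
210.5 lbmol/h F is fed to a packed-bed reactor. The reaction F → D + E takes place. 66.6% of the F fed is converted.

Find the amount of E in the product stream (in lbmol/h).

F reacted = 0.666 × 210.5 = 140.2 lbmol/h; ν_F = −1, so ξ = 140.2/1 = 140.2 lbmol/h.
Outlet amounts (n = n₀ + ν ξ):
  F: 210.5 − 1(140.2) = 70.31
  D: 0 + 1(140.2) = 140.2
  E: 0 + 1(140.2) = 140.2

140 lbmol/h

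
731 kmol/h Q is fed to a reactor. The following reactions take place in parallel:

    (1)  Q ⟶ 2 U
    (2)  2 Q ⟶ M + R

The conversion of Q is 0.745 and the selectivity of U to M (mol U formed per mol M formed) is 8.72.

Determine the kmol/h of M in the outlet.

Conversion of Q: Q consumed = 0.745 × 731 = 544.6 kmol/h = 1ξ₁ + 2ξ₂.
Selectivity: 2ξ₁ / (1ξ₂) = 8.72 → ξ₁ = 4.36 ξ₂.
Substitute: (1·4.36 + 2) ξ₂ = 544.6 → ξ₂ = 85.63 kmol/h, ξ₁ = 373.3 kmol/h.
Outlet amounts (n = n₀ + Σ ν·ξ):
  Q: 731 − 1(373.3) − 2(85.63) = 186.4
  U: 0 + 2(373.3) = 746.7
  M: 0 + 1(85.63) = 85.63
  R: 0 + 1(85.63) = 85.63

85.6 kmol/h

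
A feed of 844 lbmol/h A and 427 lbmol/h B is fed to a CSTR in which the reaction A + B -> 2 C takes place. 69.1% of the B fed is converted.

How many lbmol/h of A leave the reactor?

549 lbmol/h

B reacted = 0.691 × 427 = 295.1 lbmol/h; ν_B = −1, so ξ = 295.1/1 = 295.1 lbmol/h.
Outlet amounts (n = n₀ + ν ξ):
  A: 844 − 1(295.1) = 548.9
  B: 427 − 1(295.1) = 131.9
  C: 0 + 2(295.1) = 590.1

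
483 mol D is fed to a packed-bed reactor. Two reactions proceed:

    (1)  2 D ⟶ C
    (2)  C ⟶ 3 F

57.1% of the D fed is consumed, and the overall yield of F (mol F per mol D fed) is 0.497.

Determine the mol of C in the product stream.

57.9 mol

Conversion of D: D consumed = 2ξ₁ = 0.571 × 483 → ξ₁ = 137.9 mol.
Yield of F: 3ξ₂ / 483 = 0.497 → ξ₂ = 80.02 mol.
Outlet amounts (n = n₀ + Σ ν·ξ):
  D: 483 − 2(137.9) = 207.2
  C: 0 + 1(137.9) − 1(80.02) = 57.88
  F: 0 + 3(80.02) = 240.1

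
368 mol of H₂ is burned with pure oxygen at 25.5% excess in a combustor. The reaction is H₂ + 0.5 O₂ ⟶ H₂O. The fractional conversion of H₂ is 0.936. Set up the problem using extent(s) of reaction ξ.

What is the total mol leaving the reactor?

Stoichiometric O₂ = 0.5 × 368 = 184 mol; O₂ fed = 184 × 1.255 = 230.9 mol.
Fuel reacted = 0.936 × 368 → ξ = 344.4 mol.
Outlet (n = n₀ + ν ξ):
  H₂: 368 − 1(344.4) = 23.55
  O₂: 230.9 − 0.5(344.4) = 58.7
  H₂O: 0 + 1(344.4) = 344.4
Total out = 23.55 + 58.7 + 344.4 = 426.7 mol.

427 mol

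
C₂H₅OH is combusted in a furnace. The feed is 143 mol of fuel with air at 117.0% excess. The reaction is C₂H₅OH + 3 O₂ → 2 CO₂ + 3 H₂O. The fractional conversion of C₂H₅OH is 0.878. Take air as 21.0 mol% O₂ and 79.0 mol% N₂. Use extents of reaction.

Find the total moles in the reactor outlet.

Stoichiometric O₂ = 3 × 143 = 429 mol; O₂ fed = 429 × 2.170 = 930.9 mol.
N₂ fed = 930.9 × 79/21 = 3502 mol.
Fuel reacted = 0.878 × 143 → ξ = 125.6 mol.
Outlet (n = n₀ + ν ξ):
  C₂H₅OH: 143 − 1(125.6) = 17.45
  O₂: 930.9 − 3(125.6) = 554.3
  N₂: 3502 (inert)
  CO₂: 0 + 2(125.6) = 251.1
  H₂O: 0 + 3(125.6) = 376.7
Total out = 17.45 + 554.3 + 3502 + 251.1 + 376.7 = 4702 mol.

4700 mol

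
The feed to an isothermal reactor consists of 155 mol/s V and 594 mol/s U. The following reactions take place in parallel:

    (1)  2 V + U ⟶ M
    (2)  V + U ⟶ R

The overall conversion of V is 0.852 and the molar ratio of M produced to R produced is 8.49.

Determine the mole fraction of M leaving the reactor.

0.101

Conversion of V: V consumed = 0.852 × 155 = 132.1 mol/s = 2ξ₁ + 1ξ₂.
Selectivity: 1ξ₁ / (1ξ₂) = 8.49 → ξ₁ = 8.49 ξ₂.
Substitute: (2·8.49 + 1) ξ₂ = 132.1 → ξ₂ = 7.345 mol/s, ξ₁ = 62.36 mol/s.
Outlet amounts (n = n₀ + Σ ν·ξ):
  V: 155 − 2(62.36) − 1(7.345) = 22.94
  U: 594 − 1(62.36) − 1(7.345) = 524.3
  M: 0 + 1(62.36) = 62.36
  R: 0 + 1(7.345) = 7.345
Total out = 616.9 mol/s; y_M = 62.36 / 616.9 = 0.1011.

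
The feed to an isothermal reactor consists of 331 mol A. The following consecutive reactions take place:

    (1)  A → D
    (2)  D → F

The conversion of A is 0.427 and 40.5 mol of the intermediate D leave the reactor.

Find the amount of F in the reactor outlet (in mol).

Conversion of A: A consumed = 1ξ₁ = 0.427 × 331 → ξ₁ = 141.3 mol.
D balance: n_D = 0 + 1ξ₁ − 1ξ₂ = 40.5 → ξ₂ = (1·141.3 − 40.5)/1 = 100.8 mol.
Outlet amounts (n = n₀ + Σ ν·ξ):
  A: 331 − 1(141.3) = 189.7
  D: 0 + 1(141.3) − 1(100.8) = 40.5
  F: 0 + 1(100.8) = 100.8

101 mol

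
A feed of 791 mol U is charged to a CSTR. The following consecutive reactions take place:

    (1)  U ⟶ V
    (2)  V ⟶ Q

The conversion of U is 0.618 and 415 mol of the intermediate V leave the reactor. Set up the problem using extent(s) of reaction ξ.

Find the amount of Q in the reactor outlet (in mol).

Conversion of U: U consumed = 1ξ₁ = 0.618 × 791 → ξ₁ = 488.8 mol.
V balance: n_V = 0 + 1ξ₁ − 1ξ₂ = 415 → ξ₂ = (1·488.8 − 415)/1 = 73.84 mol.
Outlet amounts (n = n₀ + Σ ν·ξ):
  U: 791 − 1(488.8) = 302.2
  V: 0 + 1(488.8) − 1(73.84) = 415
  Q: 0 + 1(73.84) = 73.84

73.8 mol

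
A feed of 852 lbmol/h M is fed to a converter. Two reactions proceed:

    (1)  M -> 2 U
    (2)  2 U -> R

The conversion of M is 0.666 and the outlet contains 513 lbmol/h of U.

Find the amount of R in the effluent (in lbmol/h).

311 lbmol/h

Conversion of M: M consumed = 1ξ₁ = 0.666 × 852 → ξ₁ = 567.4 lbmol/h.
U balance: n_U = 0 + 2ξ₁ − 2ξ₂ = 513 → ξ₂ = (2·567.4 − 513)/2 = 310.9 lbmol/h.
Outlet amounts (n = n₀ + Σ ν·ξ):
  M: 852 − 1(567.4) = 284.6
  U: 0 + 2(567.4) − 2(310.9) = 513
  R: 0 + 1(310.9) = 310.9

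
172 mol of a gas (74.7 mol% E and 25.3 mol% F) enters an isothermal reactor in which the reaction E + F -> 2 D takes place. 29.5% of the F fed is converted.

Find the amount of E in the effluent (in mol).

116 mol

F reacted = 0.295 × 43.52 = 12.84 mol; ν_F = −1, so ξ = 12.84/1 = 12.84 mol.
Outlet amounts (n = n₀ + ν ξ):
  E: 128.5 − 1(12.84) = 115.6
  F: 43.52 − 1(12.84) = 30.68
  D: 0 + 2(12.84) = 25.67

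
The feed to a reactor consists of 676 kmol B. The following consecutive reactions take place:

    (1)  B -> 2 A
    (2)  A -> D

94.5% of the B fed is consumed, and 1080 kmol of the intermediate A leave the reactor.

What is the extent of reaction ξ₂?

ξ₂ = 198 kmol

Conversion of B: B consumed = 1ξ₁ = 0.945 × 676 → ξ₁ = 638.8 kmol.
A balance: n_A = 0 + 2ξ₁ − 1ξ₂ = 1080 → ξ₂ = (2·638.8 − 1080)/1 = 197.6 kmol.
Outlet amounts (n = n₀ + Σ ν·ξ):
  B: 676 − 1(638.8) = 37.18
  A: 0 + 2(638.8) − 1(197.6) = 1080
  D: 0 + 1(197.6) = 197.6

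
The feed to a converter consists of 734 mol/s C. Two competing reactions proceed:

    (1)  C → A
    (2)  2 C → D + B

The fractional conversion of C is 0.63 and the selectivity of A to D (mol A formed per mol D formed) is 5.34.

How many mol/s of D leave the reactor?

63 mol/s

Conversion of C: C consumed = 0.63 × 734 = 462.4 mol/s = 1ξ₁ + 2ξ₂.
Selectivity: 1ξ₁ / (1ξ₂) = 5.34 → ξ₁ = 5.34 ξ₂.
Substitute: (1·5.34 + 2) ξ₂ = 462.4 → ξ₂ = 63 mol/s, ξ₁ = 336.4 mol/s.
Outlet amounts (n = n₀ + Σ ν·ξ):
  C: 734 − 1(336.4) − 2(63) = 271.6
  A: 0 + 1(336.4) = 336.4
  D: 0 + 1(63) = 63
  B: 0 + 1(63) = 63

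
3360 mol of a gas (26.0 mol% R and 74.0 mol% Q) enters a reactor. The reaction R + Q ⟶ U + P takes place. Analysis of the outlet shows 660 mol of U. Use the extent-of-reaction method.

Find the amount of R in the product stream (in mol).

214 mol

For U: n = n₀ + 1ξ → 660 = 0 + 1ξ, giving ξ = 660 mol.
Outlet amounts (n = n₀ + ν ξ):
  R: 873.6 − 1(660) = 213.6
  Q: 2486 − 1(660) = 1826
  U: 0 + 1(660) = 660
  P: 0 + 1(660) = 660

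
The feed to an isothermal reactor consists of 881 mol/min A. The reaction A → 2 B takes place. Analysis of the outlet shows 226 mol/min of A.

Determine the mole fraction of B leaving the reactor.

For A: n = n₀ − 1ξ → 226 = 881 − 1ξ, giving ξ = 655 mol/min.
Outlet amounts (n = n₀ + ν ξ):
  A: 881 − 1(655) = 226
  B: 0 + 2(655) = 1310
Total out = 1536 mol/min; y_B = 1310 / 1536 = 0.8529.

0.853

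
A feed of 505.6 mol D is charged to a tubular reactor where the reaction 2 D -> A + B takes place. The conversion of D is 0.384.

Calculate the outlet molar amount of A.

97.1 mol

D reacted = 0.384 × 505.6 = 194.2 mol; ν_D = −2, so ξ = 194.2/2 = 97.08 mol.
Outlet amounts (n = n₀ + ν ξ):
  D: 505.6 − 2(97.08) = 311.4
  A: 0 + 1(97.08) = 97.08
  B: 0 + 1(97.08) = 97.08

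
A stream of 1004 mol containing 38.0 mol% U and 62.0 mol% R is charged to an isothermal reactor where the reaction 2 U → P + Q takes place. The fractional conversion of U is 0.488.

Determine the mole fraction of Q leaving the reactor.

U reacted = 0.488 × 381.5 = 186.2 mol; ν_U = −2, so ξ = 186.2/2 = 93.09 mol.
Outlet amounts (n = n₀ + ν ξ):
  U: 381.5 − 2(93.09) = 195.3
  P: 0 + 1(93.09) = 93.09
  Q: 0 + 1(93.09) = 93.09
  R: 622.5 (inert)
Total out = 1004 mol; y_Q = 93.09 / 1004 = 0.09272.

0.0927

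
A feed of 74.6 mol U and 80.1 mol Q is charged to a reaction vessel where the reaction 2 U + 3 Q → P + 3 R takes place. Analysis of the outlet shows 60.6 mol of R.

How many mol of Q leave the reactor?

For R: n = n₀ + 3ξ → 60.6 = 0 + 3ξ, giving ξ = 20.2 mol.
Outlet amounts (n = n₀ + ν ξ):
  U: 74.6 − 2(20.2) = 34.2
  Q: 80.1 − 3(20.2) = 19.5
  P: 0 + 1(20.2) = 20.2
  R: 0 + 3(20.2) = 60.6

19.5 mol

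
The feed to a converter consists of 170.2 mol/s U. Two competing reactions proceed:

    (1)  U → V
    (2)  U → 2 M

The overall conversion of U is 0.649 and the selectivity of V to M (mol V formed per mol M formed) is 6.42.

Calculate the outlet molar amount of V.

102 mol/s

Conversion of U: U consumed = 0.649 × 170.2 = 110.5 mol/s = 1ξ₁ + 1ξ₂.
Selectivity: 1ξ₁ / (2ξ₂) = 6.42 → ξ₁ = 12.84 ξ₂.
Substitute: (1·12.84 + 1) ξ₂ = 110.5 → ξ₂ = 7.981 mol/s, ξ₁ = 102.5 mol/s.
Outlet amounts (n = n₀ + Σ ν·ξ):
  U: 170.2 − 1(102.5) − 1(7.981) = 59.74
  V: 0 + 1(102.5) = 102.5
  M: 0 + 2(7.981) = 15.96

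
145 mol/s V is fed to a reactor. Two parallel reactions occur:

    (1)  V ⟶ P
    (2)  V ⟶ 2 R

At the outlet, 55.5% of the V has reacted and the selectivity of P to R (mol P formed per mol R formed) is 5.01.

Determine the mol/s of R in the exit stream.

Conversion of V: V consumed = 0.555 × 145 = 80.48 mol/s = 1ξ₁ + 1ξ₂.
Selectivity: 1ξ₁ / (2ξ₂) = 5.01 → ξ₁ = 10.02 ξ₂.
Substitute: (1·10.02 + 1) ξ₂ = 80.48 → ξ₂ = 7.303 mol/s, ξ₁ = 73.17 mol/s.
Outlet amounts (n = n₀ + Σ ν·ξ):
  V: 145 − 1(73.17) − 1(7.303) = 64.52
  P: 0 + 1(73.17) = 73.17
  R: 0 + 2(7.303) = 14.61

14.6 mol/s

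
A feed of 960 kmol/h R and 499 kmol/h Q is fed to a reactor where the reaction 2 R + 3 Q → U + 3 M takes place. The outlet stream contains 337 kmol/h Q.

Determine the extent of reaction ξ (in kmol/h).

ξ = 54 kmol/h

For Q: n = n₀ − 3ξ → 337 = 499 − 3ξ, giving ξ = 54 kmol/h.
Outlet amounts (n = n₀ + ν ξ):
  R: 960 − 2(54) = 852
  Q: 499 − 3(54) = 337
  U: 0 + 1(54) = 54
  M: 0 + 3(54) = 162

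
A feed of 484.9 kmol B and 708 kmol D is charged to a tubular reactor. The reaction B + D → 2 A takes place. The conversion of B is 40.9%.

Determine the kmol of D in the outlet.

B reacted = 0.409 × 484.9 = 198.3 kmol; ν_B = −1, so ξ = 198.3/1 = 198.3 kmol.
Outlet amounts (n = n₀ + ν ξ):
  B: 484.9 − 1(198.3) = 286.6
  D: 708 − 1(198.3) = 509.7
  A: 0 + 2(198.3) = 396.6

510 kmol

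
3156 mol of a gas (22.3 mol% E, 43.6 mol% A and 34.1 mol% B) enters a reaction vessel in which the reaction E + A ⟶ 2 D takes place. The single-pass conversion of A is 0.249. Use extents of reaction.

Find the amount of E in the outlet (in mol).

A reacted = 0.249 × 1376 = 342.6 mol; ν_A = −1, so ξ = 342.6/1 = 342.6 mol.
Outlet amounts (n = n₀ + ν ξ):
  E: 703.8 − 1(342.6) = 361.2
  A: 1376 − 1(342.6) = 1033
  D: 0 + 2(342.6) = 685.3
  B: 1076 (inert)

361 mol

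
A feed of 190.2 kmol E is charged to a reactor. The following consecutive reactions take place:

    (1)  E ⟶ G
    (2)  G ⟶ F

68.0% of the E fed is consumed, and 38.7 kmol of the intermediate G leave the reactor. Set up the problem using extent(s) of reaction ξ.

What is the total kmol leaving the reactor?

Conversion of E: E consumed = 1ξ₁ = 0.68 × 190.2 → ξ₁ = 129.3 kmol.
G balance: n_G = 0 + 1ξ₁ − 1ξ₂ = 38.7 → ξ₂ = (1·129.3 − 38.7)/1 = 90.64 kmol.
Outlet amounts (n = n₀ + Σ ν·ξ):
  E: 190.2 − 1(129.3) = 60.86
  G: 0 + 1(129.3) − 1(90.64) = 38.7
  F: 0 + 1(90.64) = 90.64
Total out = 60.86 + 38.7 + 90.64 = 190.2 kmol.

190 kmol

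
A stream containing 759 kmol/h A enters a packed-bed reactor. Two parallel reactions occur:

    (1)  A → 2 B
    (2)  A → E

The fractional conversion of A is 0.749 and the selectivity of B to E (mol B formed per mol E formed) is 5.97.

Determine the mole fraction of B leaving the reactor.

Conversion of A: A consumed = 0.749 × 759 = 568.5 kmol/h = 1ξ₁ + 1ξ₂.
Selectivity: 2ξ₁ / (1ξ₂) = 5.97 → ξ₁ = 2.985 ξ₂.
Substitute: (1·2.985 + 1) ξ₂ = 568.5 → ξ₂ = 142.7 kmol/h, ξ₁ = 425.8 kmol/h.
Outlet amounts (n = n₀ + Σ ν·ξ):
  A: 759 − 1(425.8) − 1(142.7) = 190.5
  B: 0 + 2(425.8) = 851.7
  E: 0 + 1(142.7) = 142.7
Total out = 1185 kmol/h; y_B = 851.7 / 1185 = 0.7188.

0.719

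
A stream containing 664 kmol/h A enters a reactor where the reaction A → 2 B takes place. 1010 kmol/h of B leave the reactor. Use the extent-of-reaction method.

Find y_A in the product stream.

For B: n = n₀ + 2ξ → 1010 = 0 + 2ξ, giving ξ = 505 kmol/h.
Outlet amounts (n = n₀ + ν ξ):
  A: 664 − 1(505) = 159
  B: 0 + 2(505) = 1010
Total out = 1169 kmol/h; y_A = 159 / 1169 = 0.136.

0.136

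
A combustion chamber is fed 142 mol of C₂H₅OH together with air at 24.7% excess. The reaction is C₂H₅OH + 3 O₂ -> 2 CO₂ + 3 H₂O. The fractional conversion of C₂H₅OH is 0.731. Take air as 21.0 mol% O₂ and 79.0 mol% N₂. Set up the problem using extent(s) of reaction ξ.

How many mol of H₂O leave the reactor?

311 mol

Stoichiometric O₂ = 3 × 142 = 426 mol; O₂ fed = 426 × 1.247 = 531.2 mol.
N₂ fed = 531.2 × 79/21 = 1998 mol.
Fuel reacted = 0.731 × 142 → ξ = 103.8 mol.
Outlet (n = n₀ + ν ξ):
  C₂H₅OH: 142 − 1(103.8) = 38.2
  O₂: 531.2 − 3(103.8) = 219.8
  N₂: 1998 (inert)
  CO₂: 0 + 2(103.8) = 207.6
  H₂O: 0 + 3(103.8) = 311.4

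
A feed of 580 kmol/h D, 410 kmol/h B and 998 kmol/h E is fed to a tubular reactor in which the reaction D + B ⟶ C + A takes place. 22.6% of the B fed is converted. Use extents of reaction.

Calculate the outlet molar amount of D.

B reacted = 0.226 × 410 = 92.66 kmol/h; ν_B = −1, so ξ = 92.66/1 = 92.66 kmol/h.
Outlet amounts (n = n₀ + ν ξ):
  D: 580 − 1(92.66) = 487.3
  B: 410 − 1(92.66) = 317.3
  C: 0 + 1(92.66) = 92.66
  A: 0 + 1(92.66) = 92.66
  E: 998 (inert)

487 kmol/h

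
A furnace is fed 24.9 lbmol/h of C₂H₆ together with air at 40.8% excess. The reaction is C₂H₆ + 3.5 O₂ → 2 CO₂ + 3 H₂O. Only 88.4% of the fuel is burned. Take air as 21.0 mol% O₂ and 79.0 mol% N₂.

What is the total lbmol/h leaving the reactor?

620 lbmol/h

Stoichiometric O₂ = 3.5 × 24.9 = 87.15 lbmol/h; O₂ fed = 87.15 × 1.408 = 122.7 lbmol/h.
N₂ fed = 122.7 × 79/21 = 461.6 lbmol/h.
Fuel reacted = 0.884 × 24.9 → ξ = 22.01 lbmol/h.
Outlet (n = n₀ + ν ξ):
  C₂H₆: 24.9 − 1(22.01) = 2.888
  O₂: 122.7 − 3.5(22.01) = 45.67
  N₂: 461.6 (inert)
  CO₂: 0 + 2(22.01) = 44.02
  H₂O: 0 + 3(22.01) = 66.03
Total out = 2.888 + 45.67 + 461.6 + 44.02 + 66.03 = 620.2 lbmol/h.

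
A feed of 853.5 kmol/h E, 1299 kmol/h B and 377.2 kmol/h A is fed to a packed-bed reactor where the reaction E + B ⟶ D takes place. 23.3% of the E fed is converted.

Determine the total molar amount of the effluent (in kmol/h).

E reacted = 0.233 × 853.5 = 198.9 kmol/h; ν_E = −1, so ξ = 198.9/1 = 198.9 kmol/h.
Outlet amounts (n = n₀ + ν ξ):
  E: 853.5 − 1(198.9) = 654.6
  B: 1299 − 1(198.9) = 1100
  D: 0 + 1(198.9) = 198.9
  A: 377.2 (inert)
Total out = 654.6 + 1100 + 198.9 + 377.2 = 2331 kmol/h.

2330 kmol/h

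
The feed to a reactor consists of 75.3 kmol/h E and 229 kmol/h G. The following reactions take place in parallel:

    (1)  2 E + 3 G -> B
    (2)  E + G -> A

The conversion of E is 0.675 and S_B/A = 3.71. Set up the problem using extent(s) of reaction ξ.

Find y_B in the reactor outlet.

0.107

Conversion of E: E consumed = 0.675 × 75.3 = 50.83 kmol/h = 2ξ₁ + 1ξ₂.
Selectivity: 1ξ₁ / (1ξ₂) = 3.71 → ξ₁ = 3.71 ξ₂.
Substitute: (2·3.71 + 1) ξ₂ = 50.83 → ξ₂ = 6.037 kmol/h, ξ₁ = 22.4 kmol/h.
Outlet amounts (n = n₀ + Σ ν·ξ):
  E: 75.3 − 2(22.4) − 1(6.037) = 24.47
  G: 229 − 3(22.4) − 1(6.037) = 155.8
  B: 0 + 1(22.4) = 22.4
  A: 0 + 1(6.037) = 6.037
Total out = 208.7 kmol/h; y_B = 22.4 / 208.7 = 0.1073.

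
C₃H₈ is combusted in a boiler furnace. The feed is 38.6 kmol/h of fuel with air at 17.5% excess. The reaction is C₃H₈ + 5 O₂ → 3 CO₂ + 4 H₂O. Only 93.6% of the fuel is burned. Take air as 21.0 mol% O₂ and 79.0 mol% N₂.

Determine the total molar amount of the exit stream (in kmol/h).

1150 kmol/h

Stoichiometric O₂ = 5 × 38.6 = 193 kmol/h; O₂ fed = 193 × 1.175 = 226.8 kmol/h.
N₂ fed = 226.8 × 79/21 = 853.1 kmol/h.
Fuel reacted = 0.936 × 38.6 → ξ = 36.13 kmol/h.
Outlet (n = n₀ + ν ξ):
  C₃H₈: 38.6 − 1(36.13) = 2.47
  O₂: 226.8 − 5(36.13) = 46.13
  N₂: 853.1 (inert)
  CO₂: 0 + 3(36.13) = 108.4
  H₂O: 0 + 4(36.13) = 144.5
Total out = 2.47 + 46.13 + 853.1 + 108.4 + 144.5 = 1155 kmol/h.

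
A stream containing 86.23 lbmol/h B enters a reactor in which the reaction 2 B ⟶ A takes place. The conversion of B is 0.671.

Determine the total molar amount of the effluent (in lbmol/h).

57.3 lbmol/h

B reacted = 0.671 × 86.23 = 57.86 lbmol/h; ν_B = −2, so ξ = 57.86/2 = 28.93 lbmol/h.
Outlet amounts (n = n₀ + ν ξ):
  B: 86.23 − 2(28.93) = 28.37
  A: 0 + 1(28.93) = 28.93
Total out = 28.37 + 28.93 = 57.3 lbmol/h.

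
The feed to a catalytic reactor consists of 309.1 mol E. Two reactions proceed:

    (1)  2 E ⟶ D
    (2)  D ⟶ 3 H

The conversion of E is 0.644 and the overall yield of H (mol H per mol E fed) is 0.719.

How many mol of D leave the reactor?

25.4 mol

Conversion of E: E consumed = 2ξ₁ = 0.644 × 309.1 → ξ₁ = 99.53 mol.
Yield of H: 3ξ₂ / 309.1 = 0.719 → ξ₂ = 74.08 mol.
Outlet amounts (n = n₀ + Σ ν·ξ):
  E: 309.1 − 2(99.53) = 110
  D: 0 + 1(99.53) − 1(74.08) = 25.45
  H: 0 + 3(74.08) = 222.2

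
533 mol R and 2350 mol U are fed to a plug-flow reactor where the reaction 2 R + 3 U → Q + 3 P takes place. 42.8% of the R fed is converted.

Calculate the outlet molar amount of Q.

R reacted = 0.428 × 533 = 228.1 mol; ν_R = −2, so ξ = 228.1/2 = 114.1 mol.
Outlet amounts (n = n₀ + ν ξ):
  R: 533 − 2(114.1) = 304.9
  U: 2350 − 3(114.1) = 2008
  Q: 0 + 1(114.1) = 114.1
  P: 0 + 3(114.1) = 342.2

114 mol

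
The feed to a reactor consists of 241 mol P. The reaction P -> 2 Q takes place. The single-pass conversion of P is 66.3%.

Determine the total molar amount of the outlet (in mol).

401 mol

P reacted = 0.663 × 241 = 159.8 mol; ν_P = −1, so ξ = 159.8/1 = 159.8 mol.
Outlet amounts (n = n₀ + ν ξ):
  P: 241 − 1(159.8) = 81.22
  Q: 0 + 2(159.8) = 319.6
Total out = 81.22 + 319.6 = 400.8 mol.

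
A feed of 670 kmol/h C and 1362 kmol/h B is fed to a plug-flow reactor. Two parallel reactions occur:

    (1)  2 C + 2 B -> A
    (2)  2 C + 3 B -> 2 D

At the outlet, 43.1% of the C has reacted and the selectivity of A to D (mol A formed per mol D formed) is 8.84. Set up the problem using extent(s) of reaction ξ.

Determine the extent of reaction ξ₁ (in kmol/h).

ξ₁ = 137 kmol/h

Conversion of C: C consumed = 0.431 × 670 = 288.8 kmol/h = 2ξ₁ + 2ξ₂.
Selectivity: 1ξ₁ / (2ξ₂) = 8.84 → ξ₁ = 17.68 ξ₂.
Substitute: (2·17.68 + 2) ξ₂ = 288.8 → ξ₂ = 7.729 kmol/h, ξ₁ = 136.7 kmol/h.
Outlet amounts (n = n₀ + Σ ν·ξ):
  C: 670 − 2(136.7) − 2(7.729) = 381.2
  B: 1362 − 2(136.7) − 3(7.729) = 1066
  A: 0 + 1(136.7) = 136.7
  D: 0 + 2(7.729) = 15.46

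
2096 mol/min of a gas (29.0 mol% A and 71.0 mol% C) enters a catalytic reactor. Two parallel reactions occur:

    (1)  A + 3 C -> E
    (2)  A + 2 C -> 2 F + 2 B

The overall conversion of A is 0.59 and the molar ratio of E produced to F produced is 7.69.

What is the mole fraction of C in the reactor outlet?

Conversion of A: A consumed = 0.59 × 607.8 = 358.6 mol/min = 1ξ₁ + 1ξ₂.
Selectivity: 1ξ₁ / (2ξ₂) = 7.69 → ξ₁ = 15.38 ξ₂.
Substitute: (1·15.38 + 1) ξ₂ = 358.6 → ξ₂ = 21.89 mol/min, ξ₁ = 336.7 mol/min.
Outlet amounts (n = n₀ + Σ ν·ξ):
  A: 607.8 − 1(336.7) − 1(21.89) = 249.2
  C: 1488 − 3(336.7) − 2(21.89) = 434.2
  E: 0 + 1(336.7) = 336.7
  F: 0 + 2(21.89) = 43.79
  B: 0 + 2(21.89) = 43.79
Total out = 1108 mol/min; y_C = 434.2 / 1108 = 0.392.

0.392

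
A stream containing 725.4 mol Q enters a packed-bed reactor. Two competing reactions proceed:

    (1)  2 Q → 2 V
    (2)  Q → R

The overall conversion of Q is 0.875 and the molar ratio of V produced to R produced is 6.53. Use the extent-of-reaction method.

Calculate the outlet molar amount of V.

Conversion of Q: Q consumed = 0.875 × 725.4 = 634.7 mol = 2ξ₁ + 1ξ₂.
Selectivity: 2ξ₁ / (1ξ₂) = 6.53 → ξ₁ = 3.265 ξ₂.
Substitute: (2·3.265 + 1) ξ₂ = 634.7 → ξ₂ = 84.29 mol, ξ₁ = 275.2 mol.
Outlet amounts (n = n₀ + Σ ν·ξ):
  Q: 725.4 − 2(275.2) − 1(84.29) = 90.67
  V: 0 + 2(275.2) = 550.4
  R: 0 + 1(84.29) = 84.29

550 mol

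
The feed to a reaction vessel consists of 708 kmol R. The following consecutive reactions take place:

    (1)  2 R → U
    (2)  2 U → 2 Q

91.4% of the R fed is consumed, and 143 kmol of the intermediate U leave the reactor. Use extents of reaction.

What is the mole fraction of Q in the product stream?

0.47

Conversion of R: R consumed = 2ξ₁ = 0.914 × 708 → ξ₁ = 323.6 kmol.
U balance: n_U = 0 + 1ξ₁ − 2ξ₂ = 143 → ξ₂ = (1·323.6 − 143)/2 = 90.28 kmol.
Outlet amounts (n = n₀ + Σ ν·ξ):
  R: 708 − 2(323.6) = 60.89
  U: 0 + 1(323.6) − 2(90.28) = 143
  Q: 0 + 2(90.28) = 180.6
Total out = 384.4 kmol; y_Q = 180.6 / 384.4 = 0.4697.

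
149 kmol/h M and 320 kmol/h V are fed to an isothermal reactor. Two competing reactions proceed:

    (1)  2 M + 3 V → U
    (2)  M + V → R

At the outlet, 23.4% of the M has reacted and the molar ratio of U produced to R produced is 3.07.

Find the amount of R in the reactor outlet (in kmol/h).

Conversion of M: M consumed = 0.234 × 149 = 34.87 kmol/h = 2ξ₁ + 1ξ₂.
Selectivity: 1ξ₁ / (1ξ₂) = 3.07 → ξ₁ = 3.07 ξ₂.
Substitute: (2·3.07 + 1) ξ₂ = 34.87 → ξ₂ = 4.883 kmol/h, ξ₁ = 14.99 kmol/h.
Outlet amounts (n = n₀ + Σ ν·ξ):
  M: 149 − 2(14.99) − 1(4.883) = 114.1
  V: 320 − 3(14.99) − 1(4.883) = 270.1
  U: 0 + 1(14.99) = 14.99
  R: 0 + 1(4.883) = 4.883

4.88 kmol/h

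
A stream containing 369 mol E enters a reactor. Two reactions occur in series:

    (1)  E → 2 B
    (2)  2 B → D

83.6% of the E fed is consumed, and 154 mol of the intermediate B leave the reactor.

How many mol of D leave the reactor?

Conversion of E: E consumed = 1ξ₁ = 0.836 × 369 → ξ₁ = 308.5 mol.
B balance: n_B = 0 + 2ξ₁ − 2ξ₂ = 154 → ξ₂ = (2·308.5 − 154)/2 = 231.5 mol.
Outlet amounts (n = n₀ + Σ ν·ξ):
  E: 369 − 1(308.5) = 60.52
  B: 0 + 2(308.5) − 2(231.5) = 154
  D: 0 + 1(231.5) = 231.5

231 mol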